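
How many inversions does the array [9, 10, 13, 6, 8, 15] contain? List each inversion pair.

Finding inversions in [9, 10, 13, 6, 8, 15]:

(0, 3): arr[0]=9 > arr[3]=6
(0, 4): arr[0]=9 > arr[4]=8
(1, 3): arr[1]=10 > arr[3]=6
(1, 4): arr[1]=10 > arr[4]=8
(2, 3): arr[2]=13 > arr[3]=6
(2, 4): arr[2]=13 > arr[4]=8

Total inversions: 6

The array has 6 inversion(s): (0,3), (0,4), (1,3), (1,4), (2,3), (2,4). Each pair (i,j) satisfies i < j and arr[i] > arr[j].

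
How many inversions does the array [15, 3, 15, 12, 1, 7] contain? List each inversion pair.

Finding inversions in [15, 3, 15, 12, 1, 7]:

(0, 1): arr[0]=15 > arr[1]=3
(0, 3): arr[0]=15 > arr[3]=12
(0, 4): arr[0]=15 > arr[4]=1
(0, 5): arr[0]=15 > arr[5]=7
(1, 4): arr[1]=3 > arr[4]=1
(2, 3): arr[2]=15 > arr[3]=12
(2, 4): arr[2]=15 > arr[4]=1
(2, 5): arr[2]=15 > arr[5]=7
(3, 4): arr[3]=12 > arr[4]=1
(3, 5): arr[3]=12 > arr[5]=7

Total inversions: 10

The array has 10 inversion(s): (0,1), (0,3), (0,4), (0,5), (1,4), (2,3), (2,4), (2,5), (3,4), (3,5). Each pair (i,j) satisfies i < j and arr[i] > arr[j].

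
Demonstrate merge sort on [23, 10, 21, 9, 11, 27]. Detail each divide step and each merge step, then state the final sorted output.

Merge sort trace:

Split: [23, 10, 21, 9, 11, 27] -> [23, 10, 21] and [9, 11, 27]
  Split: [23, 10, 21] -> [23] and [10, 21]
    Split: [10, 21] -> [10] and [21]
    Merge: [10] + [21] -> [10, 21]
  Merge: [23] + [10, 21] -> [10, 21, 23]
  Split: [9, 11, 27] -> [9] and [11, 27]
    Split: [11, 27] -> [11] and [27]
    Merge: [11] + [27] -> [11, 27]
  Merge: [9] + [11, 27] -> [9, 11, 27]
Merge: [10, 21, 23] + [9, 11, 27] -> [9, 10, 11, 21, 23, 27]

Final sorted array: [9, 10, 11, 21, 23, 27]

The merge sort proceeds by recursively splitting the array and merging sorted halves.
After all merges, the sorted array is [9, 10, 11, 21, 23, 27].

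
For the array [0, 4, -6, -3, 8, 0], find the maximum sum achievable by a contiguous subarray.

Using Kadane's algorithm on [0, 4, -6, -3, 8, 0]:

Scanning through the array:
Position 1 (value 4): max_ending_here = 4, max_so_far = 4
Position 2 (value -6): max_ending_here = -2, max_so_far = 4
Position 3 (value -3): max_ending_here = -3, max_so_far = 4
Position 4 (value 8): max_ending_here = 8, max_so_far = 8
Position 5 (value 0): max_ending_here = 8, max_so_far = 8

Maximum subarray: [8]
Maximum sum: 8

The maximum subarray is [8] with sum 8. This subarray runs from index 4 to index 4.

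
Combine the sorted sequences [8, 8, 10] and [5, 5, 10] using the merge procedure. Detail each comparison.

Merging process:

Compare 8 vs 5: take 5 from right. Merged: [5]
Compare 8 vs 5: take 5 from right. Merged: [5, 5]
Compare 8 vs 10: take 8 from left. Merged: [5, 5, 8]
Compare 8 vs 10: take 8 from left. Merged: [5, 5, 8, 8]
Compare 10 vs 10: take 10 from left. Merged: [5, 5, 8, 8, 10]
Append remaining from right: [10]. Merged: [5, 5, 8, 8, 10, 10]

Final merged array: [5, 5, 8, 8, 10, 10]
Total comparisons: 5

The merged array is [5, 5, 8, 8, 10, 10], requiring 5 comparisons. The merge step runs in O(n) time where n is the total number of elements.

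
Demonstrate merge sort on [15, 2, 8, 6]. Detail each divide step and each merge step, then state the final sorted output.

Merge sort trace:

Split: [15, 2, 8, 6] -> [15, 2] and [8, 6]
  Split: [15, 2] -> [15] and [2]
  Merge: [15] + [2] -> [2, 15]
  Split: [8, 6] -> [8] and [6]
  Merge: [8] + [6] -> [6, 8]
Merge: [2, 15] + [6, 8] -> [2, 6, 8, 15]

Final sorted array: [2, 6, 8, 15]

The merge sort proceeds by recursively splitting the array and merging sorted halves.
After all merges, the sorted array is [2, 6, 8, 15].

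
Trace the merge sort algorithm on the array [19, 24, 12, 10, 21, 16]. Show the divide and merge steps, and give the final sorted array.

Merge sort trace:

Split: [19, 24, 12, 10, 21, 16] -> [19, 24, 12] and [10, 21, 16]
  Split: [19, 24, 12] -> [19] and [24, 12]
    Split: [24, 12] -> [24] and [12]
    Merge: [24] + [12] -> [12, 24]
  Merge: [19] + [12, 24] -> [12, 19, 24]
  Split: [10, 21, 16] -> [10] and [21, 16]
    Split: [21, 16] -> [21] and [16]
    Merge: [21] + [16] -> [16, 21]
  Merge: [10] + [16, 21] -> [10, 16, 21]
Merge: [12, 19, 24] + [10, 16, 21] -> [10, 12, 16, 19, 21, 24]

Final sorted array: [10, 12, 16, 19, 21, 24]

The merge sort proceeds by recursively splitting the array and merging sorted halves.
After all merges, the sorted array is [10, 12, 16, 19, 21, 24].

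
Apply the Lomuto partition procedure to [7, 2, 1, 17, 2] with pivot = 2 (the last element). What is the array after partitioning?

Lomuto partition with pivot = 2:

Initial array: [7, 2, 1, 17, 2]

arr[0]=7 > 2: no swap
arr[1]=2 <= 2: swap with position 0, array becomes [2, 7, 1, 17, 2]
arr[2]=1 <= 2: swap with position 1, array becomes [2, 1, 7, 17, 2]
arr[3]=17 > 2: no swap

Place pivot at position 2: [2, 1, 2, 17, 7]
Pivot position: 2

After partitioning with pivot 2, the array becomes [2, 1, 2, 17, 7]. The pivot is placed at index 2. All elements to the left of the pivot are <= 2, and all elements to the right are > 2.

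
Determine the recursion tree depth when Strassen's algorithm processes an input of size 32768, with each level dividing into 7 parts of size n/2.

For divide and conquer with division factor 2:

Problem sizes at each level:
Level 0: 32768
Level 1: 16384
Level 2: 8192
Level 3: 4096
Level 4: 2048
Level 5: 1024
Level 6: 512
Level 7: 256
Level 8: 128
Level 9: 64
Level 10: 32
Level 11: 16
Level 12: 8
Level 13: 4
Level 14: 2
Level 15: 1

The root is level 0 and the size-1 base case is level 15 (the tree spans levels 0 through 15, i.e. 16 levels counting the root), so the depth is the number of divisions: log_2(32768) = 15

The recursion tree depth is log_2(32768) = 15. At each level, the problem size is divided by 2, so it takes 15 divisions to reduce to a base case of size 1. The algorithm makes 7 recursive calls at each level.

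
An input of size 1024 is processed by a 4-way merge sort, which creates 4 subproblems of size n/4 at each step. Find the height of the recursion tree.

For divide and conquer with division factor 4:

Problem sizes at each level:
Level 0: 1024
Level 1: 256
Level 2: 64
Level 3: 16
Level 4: 4
Level 5: 1

The root is level 0 and the size-1 base case is level 5 (the tree spans levels 0 through 5, i.e. 6 levels counting the root), so the depth is the number of divisions: log_4(1024) = 5

The recursion tree depth is log_4(1024) = 5. At each level, the problem size is divided by 4, so it takes 5 divisions to reduce to a base case of size 1. The algorithm makes 4 recursive calls at each level.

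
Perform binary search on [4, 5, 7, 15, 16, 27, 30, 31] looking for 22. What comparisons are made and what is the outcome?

Binary search for 22 in [4, 5, 7, 15, 16, 27, 30, 31]:

lo=0, hi=7, mid=3, arr[mid]=15 -> 15 < 22, search right half
lo=4, hi=7, mid=5, arr[mid]=27 -> 27 > 22, search left half
lo=4, hi=4, mid=4, arr[mid]=16 -> 16 < 22, search right half
lo=5 > hi=4, target 22 not found

Binary search determines that 22 is not in the array after 3 comparisons. The search space was exhausted without finding the target.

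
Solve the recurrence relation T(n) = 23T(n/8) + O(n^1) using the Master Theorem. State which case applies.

Master Theorem for T(n) = 23T(n/8) + O(n^1):

a = 23, b = 8, c = 1
log_b(a) = log_8(23) = 1.5079

Case 1: c = 1 < log_8(23) = 1.5079
T(n) = O(n^(log_8 23))

For T(n) = 23T(n/8) + O(n^1): log_8(23) = 1.5079. This is Case 1 of the Master Theorem (c < log_b(a), work dominated by leaves), giving O(n^(log_8 23)).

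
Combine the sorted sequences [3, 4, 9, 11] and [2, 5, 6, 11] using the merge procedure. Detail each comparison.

Merging process:

Compare 3 vs 2: take 2 from right. Merged: [2]
Compare 3 vs 5: take 3 from left. Merged: [2, 3]
Compare 4 vs 5: take 4 from left. Merged: [2, 3, 4]
Compare 9 vs 5: take 5 from right. Merged: [2, 3, 4, 5]
Compare 9 vs 6: take 6 from right. Merged: [2, 3, 4, 5, 6]
Compare 9 vs 11: take 9 from left. Merged: [2, 3, 4, 5, 6, 9]
Compare 11 vs 11: take 11 from left. Merged: [2, 3, 4, 5, 6, 9, 11]
Append remaining from right: [11]. Merged: [2, 3, 4, 5, 6, 9, 11, 11]

Final merged array: [2, 3, 4, 5, 6, 9, 11, 11]
Total comparisons: 7

The merged array is [2, 3, 4, 5, 6, 9, 11, 11], requiring 7 comparisons. The merge step runs in O(n) time where n is the total number of elements.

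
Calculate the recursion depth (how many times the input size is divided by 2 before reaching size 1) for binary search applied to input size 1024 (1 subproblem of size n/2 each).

For divide and conquer with division factor 2:

Problem sizes at each level:
Level 0: 1024
Level 1: 512
Level 2: 256
Level 3: 128
Level 4: 64
Level 5: 32
Level 6: 16
Level 7: 8
Level 8: 4
Level 9: 2
Level 10: 1

The root is level 0 and the size-1 base case is level 10 (the tree spans levels 0 through 10, i.e. 11 levels counting the root), so the depth is the number of divisions: log_2(1024) = 10

The recursion tree depth is log_2(1024) = 10. At each level, the problem size is divided by 2, so it takes 10 divisions to reduce to a base case of size 1. The algorithm makes 1 recursive call at each level.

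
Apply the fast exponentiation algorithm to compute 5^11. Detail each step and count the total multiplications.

Computing 5^11 by squaring (build up from 5^1; each line after the first costs one multiplication):

5^1 = 5
5^2 = (5^1)^2 = 5^2 = 25
5^4 = (5^2)^2 = 25^2 = 625
5^5 = 5 * 5^4 = 5 * 625 = 3125
5^10 = (5^5)^2 = 3125^2 = 9765625
5^11 = 5 * 5^10 = 5 * 9765625 = 48828125

Result: 48828125
Multiplications needed: 5 (5 lines after 5^1)

5^11 = 48828125. Using exponentiation by squaring, this requires 5 multiplications. The key idea: if the exponent is even, square the half-power; if odd, multiply by the base once.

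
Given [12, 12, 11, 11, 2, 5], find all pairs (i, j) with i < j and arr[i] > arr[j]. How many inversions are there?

Finding inversions in [12, 12, 11, 11, 2, 5]:

(0, 2): arr[0]=12 > arr[2]=11
(0, 3): arr[0]=12 > arr[3]=11
(0, 4): arr[0]=12 > arr[4]=2
(0, 5): arr[0]=12 > arr[5]=5
(1, 2): arr[1]=12 > arr[2]=11
(1, 3): arr[1]=12 > arr[3]=11
(1, 4): arr[1]=12 > arr[4]=2
(1, 5): arr[1]=12 > arr[5]=5
(2, 4): arr[2]=11 > arr[4]=2
(2, 5): arr[2]=11 > arr[5]=5
(3, 4): arr[3]=11 > arr[4]=2
(3, 5): arr[3]=11 > arr[5]=5

Total inversions: 12

The array has 12 inversion(s): (0,2), (0,3), (0,4), (0,5), (1,2), (1,3), (1,4), (1,5), (2,4), (2,5), (3,4), (3,5). Each pair (i,j) satisfies i < j and arr[i] > arr[j].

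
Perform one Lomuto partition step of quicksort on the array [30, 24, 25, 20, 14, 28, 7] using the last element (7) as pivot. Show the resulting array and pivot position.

Lomuto partition with pivot = 7:

Initial array: [30, 24, 25, 20, 14, 28, 7]

arr[0]=30 > 7: no swap
arr[1]=24 > 7: no swap
arr[2]=25 > 7: no swap
arr[3]=20 > 7: no swap
arr[4]=14 > 7: no swap
arr[5]=28 > 7: no swap

Place pivot at position 0: [7, 24, 25, 20, 14, 28, 30]
Pivot position: 0

After partitioning with pivot 7, the array becomes [7, 24, 25, 20, 14, 28, 30]. The pivot is placed at index 0. All elements to the left of the pivot are <= 7, and all elements to the right are > 7.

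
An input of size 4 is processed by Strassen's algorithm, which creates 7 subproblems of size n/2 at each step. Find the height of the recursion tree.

For divide and conquer with division factor 2:

Problem sizes at each level:
Level 0: 4
Level 1: 2
Level 2: 1

The root is level 0 and the size-1 base case is level 2 (the tree spans levels 0 through 2, i.e. 3 levels counting the root), so the depth is the number of divisions: log_2(4) = 2

The recursion tree depth is log_2(4) = 2. At each level, the problem size is divided by 2, so it takes 2 divisions to reduce to a base case of size 1. The algorithm makes 7 recursive calls at each level.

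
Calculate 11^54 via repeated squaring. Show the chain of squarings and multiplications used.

Computing 11^54 by squaring (build up from 11^1; each line after the first costs one multiplication):

11^1 = 11
11^2 = (11^1)^2 = 11^2 = 121
11^3 = 11 * 11^2 = 11 * 121 = 1331
11^6 = (11^3)^2 = 1331^2 = 1771561
11^12 = (11^6)^2 = 1771561^2 = 3138428376721
11^13 = 11 * 11^12 = 11 * 3138428376721 = 34522712143931
11^26 = (11^13)^2 = 34522712143931^2 = 1191817653772720942460132761
11^27 = 11 * 11^26 = 11 * 1191817653772720942460132761 = 13109994191499930367061460371
11^54 = (11^27)^2 = 13109994191499930367061460371^2 = 171871947701161912897410416779483616222663749691203457641

Result: 171871947701161912897410416779483616222663749691203457641
Multiplications needed: 8 (8 lines after 11^1)

11^54 = 171871947701161912897410416779483616222663749691203457641. Using exponentiation by squaring, this requires 8 multiplications. The key idea: if the exponent is even, square the half-power; if odd, multiply by the base once.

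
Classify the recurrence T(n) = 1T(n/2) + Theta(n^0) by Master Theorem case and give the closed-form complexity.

Master Theorem for T(n) = 1T(n/2) + O(n^0):

a = 1, b = 2, c = 0
log_b(a) = log_2(1) = 0.0000

Case 2: c = 0 = log_2(1) = 0.0000
T(n) = O(n^0 log n) = O(log n)

For T(n) = 1T(n/2) + O(n^0): log_2(1) = 0.0000. This is Case 2 of the Master Theorem (c = log_b(a), equal work at all levels), giving O(log n).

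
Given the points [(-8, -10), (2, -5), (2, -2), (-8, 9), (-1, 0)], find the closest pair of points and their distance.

Computing all pairwise distances among 5 points:

d((-8, -10), (2, -5)) = 11.1803
d((-8, -10), (2, -2)) = 12.8062
d((-8, -10), (-8, 9)) = 19.0
d((-8, -10), (-1, 0)) = 12.2066
d((2, -5), (2, -2)) = 3.0 <-- minimum
d((2, -5), (-8, 9)) = 17.2047
d((2, -5), (-1, 0)) = 5.831
d((2, -2), (-8, 9)) = 14.8661
d((2, -2), (-1, 0)) = 3.6056
d((-8, 9), (-1, 0)) = 11.4018

Closest pair: (2, -5) and (2, -2) with distance 3.0

The closest pair is (2, -5) and (2, -2) with Euclidean distance 3.0. For 5 points, brute-force pairwise comparison is shown above. For large n, the divide-and-conquer algorithm (sort by x, recurse on halves, check the dividing strip) achieves O(n log n).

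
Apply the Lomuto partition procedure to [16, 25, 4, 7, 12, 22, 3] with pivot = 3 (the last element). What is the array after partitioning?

Lomuto partition with pivot = 3:

Initial array: [16, 25, 4, 7, 12, 22, 3]

arr[0]=16 > 3: no swap
arr[1]=25 > 3: no swap
arr[2]=4 > 3: no swap
arr[3]=7 > 3: no swap
arr[4]=12 > 3: no swap
arr[5]=22 > 3: no swap

Place pivot at position 0: [3, 25, 4, 7, 12, 22, 16]
Pivot position: 0

After partitioning with pivot 3, the array becomes [3, 25, 4, 7, 12, 22, 16]. The pivot is placed at index 0. All elements to the left of the pivot are <= 3, and all elements to the right are > 3.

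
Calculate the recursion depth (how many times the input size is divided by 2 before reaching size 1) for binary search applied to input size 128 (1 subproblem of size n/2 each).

For divide and conquer with division factor 2:

Problem sizes at each level:
Level 0: 128
Level 1: 64
Level 2: 32
Level 3: 16
Level 4: 8
Level 5: 4
Level 6: 2
Level 7: 1

The root is level 0 and the size-1 base case is level 7 (the tree spans levels 0 through 7, i.e. 8 levels counting the root), so the depth is the number of divisions: log_2(128) = 7

The recursion tree depth is log_2(128) = 7. At each level, the problem size is divided by 2, so it takes 7 divisions to reduce to a base case of size 1. The algorithm makes 1 recursive call at each level.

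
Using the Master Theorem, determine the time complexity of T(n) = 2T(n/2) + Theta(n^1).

Master Theorem for T(n) = 2T(n/2) + O(n^1):

a = 2, b = 2, c = 1
log_b(a) = log_2(2) = 1.0000

Case 2: c = 1 = log_2(2) = 1.0000
T(n) = O(n^1 log n) = O(n log n)

For T(n) = 2T(n/2) + O(n^1): log_2(2) = 1.0000. This is Case 2 of the Master Theorem (c = log_b(a), equal work at all levels), giving O(n log n).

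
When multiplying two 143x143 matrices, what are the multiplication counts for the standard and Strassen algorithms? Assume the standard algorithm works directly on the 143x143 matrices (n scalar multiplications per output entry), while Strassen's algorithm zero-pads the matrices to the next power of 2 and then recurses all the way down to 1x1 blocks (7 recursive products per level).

Matrix multiplication for 143x143 matrices:

Strassen's algorithm requires power-of-2 dimensions. Pad 143x143 to 256x256 (next power of 2).

Standard algorithm: 143^3 = 2924207 multiplications
Strassen's algorithm: 7^(log2(256)) = 7^8 = 5764801 multiplications
Difference: 2924207 - 5764801 = -2840594 (Strassen uses MORE here due to padding overhead — for small or just-over-power-of-2 n, padding can outweigh the per-level savings)

Standard: 2924207 multiplications (143^3). Strassen: 5764801 multiplications (7^8, after padding to 256x256). Strassen reduces 8 recursive multiplications to 7 at each level.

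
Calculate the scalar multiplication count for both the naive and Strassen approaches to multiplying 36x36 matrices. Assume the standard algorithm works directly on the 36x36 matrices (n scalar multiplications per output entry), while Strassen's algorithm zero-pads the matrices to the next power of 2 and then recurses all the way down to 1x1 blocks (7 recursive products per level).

Matrix multiplication for 36x36 matrices:

Strassen's algorithm requires power-of-2 dimensions. Pad 36x36 to 64x64 (next power of 2).

Standard algorithm: 36^3 = 46656 multiplications
Strassen's algorithm: 7^(log2(64)) = 7^6 = 117649 multiplications
Difference: 46656 - 117649 = -70993 (Strassen uses MORE here due to padding overhead — for small or just-over-power-of-2 n, padding can outweigh the per-level savings)

Standard: 46656 multiplications (36^3). Strassen: 117649 multiplications (7^6, after padding to 64x64). Strassen reduces 8 recursive multiplications to 7 at each level.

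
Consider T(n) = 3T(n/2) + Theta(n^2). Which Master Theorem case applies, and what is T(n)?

Master Theorem for T(n) = 3T(n/2) + O(n^2):

a = 3, b = 2, c = 2
log_b(a) = log_2(3) = 1.5850

Case 3: c = 2 > log_2(3) = 1.5850
T(n) = O(n^2) = O(n^2)

For T(n) = 3T(n/2) + O(n^2): log_2(3) = 1.5850. This is Case 3 of the Master Theorem (c > log_b(a), work dominated by root), giving O(n^2).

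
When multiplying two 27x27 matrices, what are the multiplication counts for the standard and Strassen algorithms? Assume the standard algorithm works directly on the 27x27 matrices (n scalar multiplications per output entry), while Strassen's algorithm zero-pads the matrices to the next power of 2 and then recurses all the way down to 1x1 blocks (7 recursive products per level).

Matrix multiplication for 27x27 matrices:

Strassen's algorithm requires power-of-2 dimensions. Pad 27x27 to 32x32 (next power of 2).

Standard algorithm: 27^3 = 19683 multiplications
Strassen's algorithm: 7^(log2(32)) = 7^5 = 16807 multiplications
Savings: 19683 - 16807 = 2876 multiplications

Standard: 19683 multiplications (27^3). Strassen: 16807 multiplications (7^5, after padding to 32x32). Strassen reduces 8 recursive multiplications to 7 at each level.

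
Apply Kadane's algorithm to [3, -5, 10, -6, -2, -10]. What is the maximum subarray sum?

Using Kadane's algorithm on [3, -5, 10, -6, -2, -10]:

Scanning through the array:
Position 1 (value -5): max_ending_here = -2, max_so_far = 3
Position 2 (value 10): max_ending_here = 10, max_so_far = 10
Position 3 (value -6): max_ending_here = 4, max_so_far = 10
Position 4 (value -2): max_ending_here = 2, max_so_far = 10
Position 5 (value -10): max_ending_here = -8, max_so_far = 10

Maximum subarray: [10]
Maximum sum: 10

The maximum subarray is [10] with sum 10. This subarray runs from index 2 to index 2.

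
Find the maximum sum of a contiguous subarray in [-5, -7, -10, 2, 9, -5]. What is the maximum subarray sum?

Using Kadane's algorithm on [-5, -7, -10, 2, 9, -5]:

Scanning through the array:
Position 1 (value -7): max_ending_here = -7, max_so_far = -5
Position 2 (value -10): max_ending_here = -10, max_so_far = -5
Position 3 (value 2): max_ending_here = 2, max_so_far = 2
Position 4 (value 9): max_ending_here = 11, max_so_far = 11
Position 5 (value -5): max_ending_here = 6, max_so_far = 11

Maximum subarray: [2, 9]
Maximum sum: 11

The maximum subarray is [2, 9] with sum 11. This subarray runs from index 3 to index 4.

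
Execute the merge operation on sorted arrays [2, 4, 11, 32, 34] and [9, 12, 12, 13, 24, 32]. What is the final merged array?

Merging process:

Compare 2 vs 9: take 2 from left. Merged: [2]
Compare 4 vs 9: take 4 from left. Merged: [2, 4]
Compare 11 vs 9: take 9 from right. Merged: [2, 4, 9]
Compare 11 vs 12: take 11 from left. Merged: [2, 4, 9, 11]
Compare 32 vs 12: take 12 from right. Merged: [2, 4, 9, 11, 12]
Compare 32 vs 12: take 12 from right. Merged: [2, 4, 9, 11, 12, 12]
Compare 32 vs 13: take 13 from right. Merged: [2, 4, 9, 11, 12, 12, 13]
Compare 32 vs 24: take 24 from right. Merged: [2, 4, 9, 11, 12, 12, 13, 24]
Compare 32 vs 32: take 32 from left. Merged: [2, 4, 9, 11, 12, 12, 13, 24, 32]
Compare 34 vs 32: take 32 from right. Merged: [2, 4, 9, 11, 12, 12, 13, 24, 32, 32]
Append remaining from left: [34]. Merged: [2, 4, 9, 11, 12, 12, 13, 24, 32, 32, 34]

Final merged array: [2, 4, 9, 11, 12, 12, 13, 24, 32, 32, 34]
Total comparisons: 10

The merged array is [2, 4, 9, 11, 12, 12, 13, 24, 32, 32, 34], requiring 10 comparisons. The merge step runs in O(n) time where n is the total number of elements.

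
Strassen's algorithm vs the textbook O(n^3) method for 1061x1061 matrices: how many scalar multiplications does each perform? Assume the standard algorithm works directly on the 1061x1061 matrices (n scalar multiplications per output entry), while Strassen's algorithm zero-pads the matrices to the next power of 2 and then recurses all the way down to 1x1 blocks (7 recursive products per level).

Matrix multiplication for 1061x1061 matrices:

Strassen's algorithm requires power-of-2 dimensions. Pad 1061x1061 to 2048x2048 (next power of 2).

Standard algorithm: 1061^3 = 1194389981 multiplications
Strassen's algorithm: 7^(log2(2048)) = 7^11 = 1977326743 multiplications
Difference: 1194389981 - 1977326743 = -782936762 (Strassen uses MORE here due to padding overhead — for small or just-over-power-of-2 n, padding can outweigh the per-level savings)

Standard: 1194389981 multiplications (1061^3). Strassen: 1977326743 multiplications (7^11, after padding to 2048x2048). Strassen reduces 8 recursive multiplications to 7 at each level.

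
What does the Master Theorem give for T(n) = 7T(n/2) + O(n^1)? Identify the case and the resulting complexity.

Master Theorem for T(n) = 7T(n/2) + O(n^1):

a = 7, b = 2, c = 1
log_b(a) = log_2(7) = 2.8074

Case 1: c = 1 < log_2(7) = 2.8074
T(n) = O(n^(log_2 7))

For T(n) = 7T(n/2) + O(n^1): log_2(7) = 2.8074. This is Case 1 of the Master Theorem (c < log_b(a), work dominated by leaves), giving O(n^(log_2 7)).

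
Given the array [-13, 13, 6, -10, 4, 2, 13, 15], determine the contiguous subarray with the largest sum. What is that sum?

Using Kadane's algorithm on [-13, 13, 6, -10, 4, 2, 13, 15]:

Scanning through the array:
Position 1 (value 13): max_ending_here = 13, max_so_far = 13
Position 2 (value 6): max_ending_here = 19, max_so_far = 19
Position 3 (value -10): max_ending_here = 9, max_so_far = 19
Position 4 (value 4): max_ending_here = 13, max_so_far = 19
Position 5 (value 2): max_ending_here = 15, max_so_far = 19
Position 6 (value 13): max_ending_here = 28, max_so_far = 28
Position 7 (value 15): max_ending_here = 43, max_so_far = 43

Maximum subarray: [13, 6, -10, 4, 2, 13, 15]
Maximum sum: 43

The maximum subarray is [13, 6, -10, 4, 2, 13, 15] with sum 43. This subarray runs from index 1 to index 7.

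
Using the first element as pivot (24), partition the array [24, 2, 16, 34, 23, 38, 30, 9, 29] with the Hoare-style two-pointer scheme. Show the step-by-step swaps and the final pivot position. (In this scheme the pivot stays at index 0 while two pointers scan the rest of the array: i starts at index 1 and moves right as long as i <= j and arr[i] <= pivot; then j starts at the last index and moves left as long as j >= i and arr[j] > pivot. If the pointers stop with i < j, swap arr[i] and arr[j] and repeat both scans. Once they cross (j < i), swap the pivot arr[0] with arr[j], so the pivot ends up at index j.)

Hoare-style two-pointer partition with pivot = 24:

Initial array: [24, 2, 16, 34, 23, 38, 30, 9, 29]

Pointers start at i = 1, j = 8.
i stops at index 3 (arr[3]=34 > 24), j stops at index 7 (arr[7]=9 <= 24): swap arr[3] and arr[7], array becomes [24, 2, 16, 9, 23, 38, 30, 34, 29]
i ends at 5, j ends at 4: the pointers have crossed (j < i), so scanning stops.

Swap pivot arr[0] with arr[4] to place pivot at position 4: [23, 2, 16, 9, 24, 38, 30, 34, 29]
Pivot position: 4

After partitioning with pivot 24, the array becomes [23, 2, 16, 9, 24, 38, 30, 34, 29]. The pivot is placed at index 4. All elements to the left of the pivot are <= 24, and all elements to the right are > 24.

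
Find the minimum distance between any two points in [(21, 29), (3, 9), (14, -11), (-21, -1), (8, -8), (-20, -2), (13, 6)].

Computing all pairwise distances among 7 points:

d((21, 29), (3, 9)) = 26.9072
d((21, 29), (14, -11)) = 40.6079
d((21, 29), (-21, -1)) = 51.614
d((21, 29), (8, -8)) = 39.2173
d((21, 29), (-20, -2)) = 51.4004
d((21, 29), (13, 6)) = 24.3516
d((3, 9), (14, -11)) = 22.8254
d((3, 9), (-21, -1)) = 26.0
d((3, 9), (8, -8)) = 17.72
d((3, 9), (-20, -2)) = 25.4951
d((3, 9), (13, 6)) = 10.4403
d((14, -11), (-21, -1)) = 36.4005
d((14, -11), (8, -8)) = 6.7082
d((14, -11), (-20, -2)) = 35.171
d((14, -11), (13, 6)) = 17.0294
d((-21, -1), (8, -8)) = 29.8329
d((-21, -1), (-20, -2)) = 1.4142 <-- minimum
d((-21, -1), (13, 6)) = 34.7131
d((8, -8), (-20, -2)) = 28.6356
d((8, -8), (13, 6)) = 14.8661
d((-20, -2), (13, 6)) = 33.9559

Closest pair: (-21, -1) and (-20, -2) with distance 1.4142

The closest pair is (-21, -1) and (-20, -2) with Euclidean distance 1.4142. For 7 points, brute-force pairwise comparison is shown above. For large n, the divide-and-conquer algorithm (sort by x, recurse on halves, check the dividing strip) achieves O(n log n).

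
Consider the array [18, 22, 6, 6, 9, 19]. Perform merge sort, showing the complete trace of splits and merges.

Merge sort trace:

Split: [18, 22, 6, 6, 9, 19] -> [18, 22, 6] and [6, 9, 19]
  Split: [18, 22, 6] -> [18] and [22, 6]
    Split: [22, 6] -> [22] and [6]
    Merge: [22] + [6] -> [6, 22]
  Merge: [18] + [6, 22] -> [6, 18, 22]
  Split: [6, 9, 19] -> [6] and [9, 19]
    Split: [9, 19] -> [9] and [19]
    Merge: [9] + [19] -> [9, 19]
  Merge: [6] + [9, 19] -> [6, 9, 19]
Merge: [6, 18, 22] + [6, 9, 19] -> [6, 6, 9, 18, 19, 22]

Final sorted array: [6, 6, 9, 18, 19, 22]

The merge sort proceeds by recursively splitting the array and merging sorted halves.
After all merges, the sorted array is [6, 6, 9, 18, 19, 22].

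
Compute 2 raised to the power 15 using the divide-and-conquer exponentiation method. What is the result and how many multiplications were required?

Computing 2^15 by squaring (build up from 2^1; each line after the first costs one multiplication):

2^1 = 2
2^2 = (2^1)^2 = 2^2 = 4
2^3 = 2 * 2^2 = 2 * 4 = 8
2^6 = (2^3)^2 = 8^2 = 64
2^7 = 2 * 2^6 = 2 * 64 = 128
2^14 = (2^7)^2 = 128^2 = 16384
2^15 = 2 * 2^14 = 2 * 16384 = 32768

Result: 32768
Multiplications needed: 6 (6 lines after 2^1)

2^15 = 32768. Using exponentiation by squaring, this requires 6 multiplications. The key idea: if the exponent is even, square the half-power; if odd, multiply by the base once.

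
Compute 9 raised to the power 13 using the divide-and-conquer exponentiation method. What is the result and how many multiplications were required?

Computing 9^13 by squaring (build up from 9^1; each line after the first costs one multiplication):

9^1 = 9
9^2 = (9^1)^2 = 9^2 = 81
9^3 = 9 * 9^2 = 9 * 81 = 729
9^6 = (9^3)^2 = 729^2 = 531441
9^12 = (9^6)^2 = 531441^2 = 282429536481
9^13 = 9 * 9^12 = 9 * 282429536481 = 2541865828329

Result: 2541865828329
Multiplications needed: 5 (5 lines after 9^1)

9^13 = 2541865828329. Using exponentiation by squaring, this requires 5 multiplications. The key idea: if the exponent is even, square the half-power; if odd, multiply by the base once.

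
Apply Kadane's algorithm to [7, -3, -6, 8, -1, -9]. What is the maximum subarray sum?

Using Kadane's algorithm on [7, -3, -6, 8, -1, -9]:

Scanning through the array:
Position 1 (value -3): max_ending_here = 4, max_so_far = 7
Position 2 (value -6): max_ending_here = -2, max_so_far = 7
Position 3 (value 8): max_ending_here = 8, max_so_far = 8
Position 4 (value -1): max_ending_here = 7, max_so_far = 8
Position 5 (value -9): max_ending_here = -2, max_so_far = 8

Maximum subarray: [8]
Maximum sum: 8

The maximum subarray is [8] with sum 8. This subarray runs from index 3 to index 3.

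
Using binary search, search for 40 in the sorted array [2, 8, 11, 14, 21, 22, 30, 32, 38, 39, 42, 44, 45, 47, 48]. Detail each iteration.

Binary search for 40 in [2, 8, 11, 14, 21, 22, 30, 32, 38, 39, 42, 44, 45, 47, 48]:

lo=0, hi=14, mid=7, arr[mid]=32 -> 32 < 40, search right half
lo=8, hi=14, mid=11, arr[mid]=44 -> 44 > 40, search left half
lo=8, hi=10, mid=9, arr[mid]=39 -> 39 < 40, search right half
lo=10, hi=10, mid=10, arr[mid]=42 -> 42 > 40, search left half
lo=10 > hi=9, target 40 not found

Binary search determines that 40 is not in the array after 4 comparisons. The search space was exhausted without finding the target.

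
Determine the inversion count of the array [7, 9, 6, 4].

Finding inversions in [7, 9, 6, 4]:

(0, 2): arr[0]=7 > arr[2]=6
(0, 3): arr[0]=7 > arr[3]=4
(1, 2): arr[1]=9 > arr[2]=6
(1, 3): arr[1]=9 > arr[3]=4
(2, 3): arr[2]=6 > arr[3]=4

Total inversions: 5

The array has 5 inversion(s): (0,2), (0,3), (1,2), (1,3), (2,3). Each pair (i,j) satisfies i < j and arr[i] > arr[j].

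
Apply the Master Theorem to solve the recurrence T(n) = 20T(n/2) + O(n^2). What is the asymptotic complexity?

Master Theorem for T(n) = 20T(n/2) + O(n^2):

a = 20, b = 2, c = 2
log_b(a) = log_2(20) = 4.3219

Case 1: c = 2 < log_2(20) = 4.3219
T(n) = O(n^(log_2 20))

For T(n) = 20T(n/2) + O(n^2): log_2(20) = 4.3219. This is Case 1 of the Master Theorem (c < log_b(a), work dominated by leaves), giving O(n^(log_2 20)).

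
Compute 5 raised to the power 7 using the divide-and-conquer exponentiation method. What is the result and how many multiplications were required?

Computing 5^7 by squaring (build up from 5^1; each line after the first costs one multiplication):

5^1 = 5
5^2 = (5^1)^2 = 5^2 = 25
5^3 = 5 * 5^2 = 5 * 25 = 125
5^6 = (5^3)^2 = 125^2 = 15625
5^7 = 5 * 5^6 = 5 * 15625 = 78125

Result: 78125
Multiplications needed: 4 (4 lines after 5^1)

5^7 = 78125. Using exponentiation by squaring, this requires 4 multiplications. The key idea: if the exponent is even, square the half-power; if odd, multiply by the base once.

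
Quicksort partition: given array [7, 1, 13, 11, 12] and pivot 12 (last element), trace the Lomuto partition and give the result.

Lomuto partition with pivot = 12:

Initial array: [7, 1, 13, 11, 12]

arr[0]=7 <= 12: swap with position 0, array becomes [7, 1, 13, 11, 12]
arr[1]=1 <= 12: swap with position 1, array becomes [7, 1, 13, 11, 12]
arr[2]=13 > 12: no swap
arr[3]=11 <= 12: swap with position 2, array becomes [7, 1, 11, 13, 12]

Place pivot at position 3: [7, 1, 11, 12, 13]
Pivot position: 3

After partitioning with pivot 12, the array becomes [7, 1, 11, 12, 13]. The pivot is placed at index 3. All elements to the left of the pivot are <= 12, and all elements to the right are > 12.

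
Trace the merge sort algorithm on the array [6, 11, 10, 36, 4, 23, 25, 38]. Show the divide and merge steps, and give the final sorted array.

Merge sort trace:

Split: [6, 11, 10, 36, 4, 23, 25, 38] -> [6, 11, 10, 36] and [4, 23, 25, 38]
  Split: [6, 11, 10, 36] -> [6, 11] and [10, 36]
    Split: [6, 11] -> [6] and [11]
    Merge: [6] + [11] -> [6, 11]
    Split: [10, 36] -> [10] and [36]
    Merge: [10] + [36] -> [10, 36]
  Merge: [6, 11] + [10, 36] -> [6, 10, 11, 36]
  Split: [4, 23, 25, 38] -> [4, 23] and [25, 38]
    Split: [4, 23] -> [4] and [23]
    Merge: [4] + [23] -> [4, 23]
    Split: [25, 38] -> [25] and [38]
    Merge: [25] + [38] -> [25, 38]
  Merge: [4, 23] + [25, 38] -> [4, 23, 25, 38]
Merge: [6, 10, 11, 36] + [4, 23, 25, 38] -> [4, 6, 10, 11, 23, 25, 36, 38]

Final sorted array: [4, 6, 10, 11, 23, 25, 36, 38]

The merge sort proceeds by recursively splitting the array and merging sorted halves.
After all merges, the sorted array is [4, 6, 10, 11, 23, 25, 36, 38].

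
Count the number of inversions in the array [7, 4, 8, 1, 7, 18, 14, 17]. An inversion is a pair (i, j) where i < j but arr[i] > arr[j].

Finding inversions in [7, 4, 8, 1, 7, 18, 14, 17]:

(0, 1): arr[0]=7 > arr[1]=4
(0, 3): arr[0]=7 > arr[3]=1
(1, 3): arr[1]=4 > arr[3]=1
(2, 3): arr[2]=8 > arr[3]=1
(2, 4): arr[2]=8 > arr[4]=7
(5, 6): arr[5]=18 > arr[6]=14
(5, 7): arr[5]=18 > arr[7]=17

Total inversions: 7

The array has 7 inversion(s): (0,1), (0,3), (1,3), (2,3), (2,4), (5,6), (5,7). Each pair (i,j) satisfies i < j and arr[i] > arr[j].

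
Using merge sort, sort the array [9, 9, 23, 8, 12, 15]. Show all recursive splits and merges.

Merge sort trace:

Split: [9, 9, 23, 8, 12, 15] -> [9, 9, 23] and [8, 12, 15]
  Split: [9, 9, 23] -> [9] and [9, 23]
    Split: [9, 23] -> [9] and [23]
    Merge: [9] + [23] -> [9, 23]
  Merge: [9] + [9, 23] -> [9, 9, 23]
  Split: [8, 12, 15] -> [8] and [12, 15]
    Split: [12, 15] -> [12] and [15]
    Merge: [12] + [15] -> [12, 15]
  Merge: [8] + [12, 15] -> [8, 12, 15]
Merge: [9, 9, 23] + [8, 12, 15] -> [8, 9, 9, 12, 15, 23]

Final sorted array: [8, 9, 9, 12, 15, 23]

The merge sort proceeds by recursively splitting the array and merging sorted halves.
After all merges, the sorted array is [8, 9, 9, 12, 15, 23].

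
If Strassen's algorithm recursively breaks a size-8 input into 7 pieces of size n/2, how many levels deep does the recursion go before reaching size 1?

For divide and conquer with division factor 2:

Problem sizes at each level:
Level 0: 8
Level 1: 4
Level 2: 2
Level 3: 1

The root is level 0 and the size-1 base case is level 3 (the tree spans levels 0 through 3, i.e. 4 levels counting the root), so the depth is the number of divisions: log_2(8) = 3

The recursion tree depth is log_2(8) = 3. At each level, the problem size is divided by 2, so it takes 3 divisions to reduce to a base case of size 1. The algorithm makes 7 recursive calls at each level.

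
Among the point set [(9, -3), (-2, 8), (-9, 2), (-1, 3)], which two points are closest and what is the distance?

Computing all pairwise distances among 4 points:

d((9, -3), (-2, 8)) = 15.5563
d((9, -3), (-9, 2)) = 18.6815
d((9, -3), (-1, 3)) = 11.6619
d((-2, 8), (-9, 2)) = 9.2195
d((-2, 8), (-1, 3)) = 5.099 <-- minimum
d((-9, 2), (-1, 3)) = 8.0623

Closest pair: (-2, 8) and (-1, 3) with distance 5.099

The closest pair is (-2, 8) and (-1, 3) with Euclidean distance 5.099. For 4 points, brute-force pairwise comparison is shown above. For large n, the divide-and-conquer algorithm (sort by x, recurse on halves, check the dividing strip) achieves O(n log n).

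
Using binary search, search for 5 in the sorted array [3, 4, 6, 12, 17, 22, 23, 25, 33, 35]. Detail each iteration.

Binary search for 5 in [3, 4, 6, 12, 17, 22, 23, 25, 33, 35]:

lo=0, hi=9, mid=4, arr[mid]=17 -> 17 > 5, search left half
lo=0, hi=3, mid=1, arr[mid]=4 -> 4 < 5, search right half
lo=2, hi=3, mid=2, arr[mid]=6 -> 6 > 5, search left half
lo=2 > hi=1, target 5 not found

Binary search determines that 5 is not in the array after 3 comparisons. The search space was exhausted without finding the target.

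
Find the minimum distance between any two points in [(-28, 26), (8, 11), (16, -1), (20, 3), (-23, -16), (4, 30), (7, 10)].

Computing all pairwise distances among 7 points:

d((-28, 26), (8, 11)) = 39.0
d((-28, 26), (16, -1)) = 51.6236
d((-28, 26), (20, 3)) = 53.2259
d((-28, 26), (-23, -16)) = 42.2966
d((-28, 26), (4, 30)) = 32.249
d((-28, 26), (7, 10)) = 38.4838
d((8, 11), (16, -1)) = 14.4222
d((8, 11), (20, 3)) = 14.4222
d((8, 11), (-23, -16)) = 41.1096
d((8, 11), (4, 30)) = 19.4165
d((8, 11), (7, 10)) = 1.4142 <-- minimum
d((16, -1), (20, 3)) = 5.6569
d((16, -1), (-23, -16)) = 41.7852
d((16, -1), (4, 30)) = 33.2415
d((16, -1), (7, 10)) = 14.2127
d((20, 3), (-23, -16)) = 47.0106
d((20, 3), (4, 30)) = 31.3847
d((20, 3), (7, 10)) = 14.7648
d((-23, -16), (4, 30)) = 53.3385
d((-23, -16), (7, 10)) = 39.6989
d((4, 30), (7, 10)) = 20.2237

Closest pair: (8, 11) and (7, 10) with distance 1.4142

The closest pair is (8, 11) and (7, 10) with Euclidean distance 1.4142. For 7 points, brute-force pairwise comparison is shown above. For large n, the divide-and-conquer algorithm (sort by x, recurse on halves, check the dividing strip) achieves O(n log n).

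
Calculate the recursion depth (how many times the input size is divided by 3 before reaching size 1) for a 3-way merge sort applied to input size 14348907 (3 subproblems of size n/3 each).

For divide and conquer with division factor 3:

Problem sizes at each level:
Level 0: 14348907
Level 1: 4782969
Level 2: 1594323
Level 3: 531441
Level 4: 177147
Level 5: 59049
Level 6: 19683
Level 7: 6561
Level 8: 2187
Level 9: 729
Level 10: 243
Level 11: 81
Level 12: 27
Level 13: 9
Level 14: 3
Level 15: 1

The root is level 0 and the size-1 base case is level 15 (the tree spans levels 0 through 15, i.e. 16 levels counting the root), so the depth is the number of divisions: log_3(14348907) = 15

The recursion tree depth is log_3(14348907) = 15. At each level, the problem size is divided by 3, so it takes 15 divisions to reduce to a base case of size 1. The algorithm makes 3 recursive calls at each level.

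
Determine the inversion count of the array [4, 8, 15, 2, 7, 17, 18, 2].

Finding inversions in [4, 8, 15, 2, 7, 17, 18, 2]:

(0, 3): arr[0]=4 > arr[3]=2
(0, 7): arr[0]=4 > arr[7]=2
(1, 3): arr[1]=8 > arr[3]=2
(1, 4): arr[1]=8 > arr[4]=7
(1, 7): arr[1]=8 > arr[7]=2
(2, 3): arr[2]=15 > arr[3]=2
(2, 4): arr[2]=15 > arr[4]=7
(2, 7): arr[2]=15 > arr[7]=2
(4, 7): arr[4]=7 > arr[7]=2
(5, 7): arr[5]=17 > arr[7]=2
(6, 7): arr[6]=18 > arr[7]=2

Total inversions: 11

The array has 11 inversion(s): (0,3), (0,7), (1,3), (1,4), (1,7), (2,3), (2,4), (2,7), (4,7), (5,7), (6,7). Each pair (i,j) satisfies i < j and arr[i] > arr[j].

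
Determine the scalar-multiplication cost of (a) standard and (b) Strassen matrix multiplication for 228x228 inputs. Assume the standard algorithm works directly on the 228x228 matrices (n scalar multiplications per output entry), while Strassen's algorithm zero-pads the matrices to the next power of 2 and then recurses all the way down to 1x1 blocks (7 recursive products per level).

Matrix multiplication for 228x228 matrices:

Strassen's algorithm requires power-of-2 dimensions. Pad 228x228 to 256x256 (next power of 2).

Standard algorithm: 228^3 = 11852352 multiplications
Strassen's algorithm: 7^(log2(256)) = 7^8 = 5764801 multiplications
Savings: 11852352 - 5764801 = 6087551 multiplications

Standard: 11852352 multiplications (228^3). Strassen: 5764801 multiplications (7^8, after padding to 256x256). Strassen reduces 8 recursive multiplications to 7 at each level.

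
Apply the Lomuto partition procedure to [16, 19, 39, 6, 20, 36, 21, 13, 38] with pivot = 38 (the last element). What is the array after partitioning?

Lomuto partition with pivot = 38:

Initial array: [16, 19, 39, 6, 20, 36, 21, 13, 38]

arr[0]=16 <= 38: swap with position 0, array becomes [16, 19, 39, 6, 20, 36, 21, 13, 38]
arr[1]=19 <= 38: swap with position 1, array becomes [16, 19, 39, 6, 20, 36, 21, 13, 38]
arr[2]=39 > 38: no swap
arr[3]=6 <= 38: swap with position 2, array becomes [16, 19, 6, 39, 20, 36, 21, 13, 38]
arr[4]=20 <= 38: swap with position 3, array becomes [16, 19, 6, 20, 39, 36, 21, 13, 38]
arr[5]=36 <= 38: swap with position 4, array becomes [16, 19, 6, 20, 36, 39, 21, 13, 38]
arr[6]=21 <= 38: swap with position 5, array becomes [16, 19, 6, 20, 36, 21, 39, 13, 38]
arr[7]=13 <= 38: swap with position 6, array becomes [16, 19, 6, 20, 36, 21, 13, 39, 38]

Place pivot at position 7: [16, 19, 6, 20, 36, 21, 13, 38, 39]
Pivot position: 7

After partitioning with pivot 38, the array becomes [16, 19, 6, 20, 36, 21, 13, 38, 39]. The pivot is placed at index 7. All elements to the left of the pivot are <= 38, and all elements to the right are > 38.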